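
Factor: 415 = 5^1*83^1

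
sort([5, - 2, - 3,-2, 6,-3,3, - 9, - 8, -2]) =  [  -  9, - 8, - 3, - 3, - 2,- 2,-2, 3, 5 , 6]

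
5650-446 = 5204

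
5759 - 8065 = - 2306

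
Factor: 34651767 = 3^1*347^1*33287^1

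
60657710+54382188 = 115039898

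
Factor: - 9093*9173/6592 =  - 2^( - 6)*3^1 * 7^1 * 103^( - 1)*433^1*9173^1 = - 83410089/6592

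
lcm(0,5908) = 0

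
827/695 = 827/695 = 1.19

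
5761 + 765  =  6526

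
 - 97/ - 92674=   97/92674 = 0.00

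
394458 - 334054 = 60404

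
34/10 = 17/5  =  3.40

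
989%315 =44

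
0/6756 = 0 = 0.00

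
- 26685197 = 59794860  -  86480057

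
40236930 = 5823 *6910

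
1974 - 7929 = - 5955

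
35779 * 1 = 35779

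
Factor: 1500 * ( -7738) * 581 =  - 6743667000   =  - 2^3 *3^1*5^3*7^1*53^1*73^1*83^1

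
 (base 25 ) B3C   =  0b1101100110010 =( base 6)52122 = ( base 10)6962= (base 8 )15462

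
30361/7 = 4337+ 2/7 = 4337.29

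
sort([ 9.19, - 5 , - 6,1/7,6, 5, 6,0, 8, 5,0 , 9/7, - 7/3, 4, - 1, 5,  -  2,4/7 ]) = [-6, - 5,-7/3, -2, - 1,0,0, 1/7 , 4/7, 9/7,4,5, 5, 5,6, 6,8,9.19 ] 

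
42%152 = 42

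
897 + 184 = 1081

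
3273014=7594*431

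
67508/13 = 5192 + 12/13 = 5192.92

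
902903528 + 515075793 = 1417979321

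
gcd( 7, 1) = 1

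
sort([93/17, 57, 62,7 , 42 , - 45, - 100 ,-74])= [ - 100, - 74, - 45,93/17, 7 , 42 , 57 , 62]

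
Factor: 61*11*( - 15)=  - 3^1 * 5^1*11^1*61^1=- 10065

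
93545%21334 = 8209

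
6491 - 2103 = 4388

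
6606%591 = 105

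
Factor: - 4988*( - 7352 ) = 36671776=2^5*29^1*43^1*919^1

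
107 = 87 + 20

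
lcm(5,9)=45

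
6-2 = 4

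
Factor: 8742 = 2^1*3^1*31^1*47^1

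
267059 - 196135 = 70924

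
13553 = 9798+3755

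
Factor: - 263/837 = - 3^(- 3)*31^( - 1) * 263^1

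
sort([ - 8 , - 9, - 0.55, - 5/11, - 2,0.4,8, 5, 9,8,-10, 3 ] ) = [- 10, - 9, - 8,-2, - 0.55,-5/11,0.4, 3,  5, 8,8,9]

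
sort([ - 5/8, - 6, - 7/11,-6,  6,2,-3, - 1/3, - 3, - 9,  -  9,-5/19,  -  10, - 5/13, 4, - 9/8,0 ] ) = [-10, - 9, - 9, - 6,  -  6, -3, - 3,- 9/8, - 7/11,-5/8, - 5/13, - 1/3,-5/19,  0, 2,  4,  6 ] 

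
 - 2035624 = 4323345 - 6358969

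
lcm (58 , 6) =174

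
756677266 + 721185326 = 1477862592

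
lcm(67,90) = 6030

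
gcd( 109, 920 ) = 1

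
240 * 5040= 1209600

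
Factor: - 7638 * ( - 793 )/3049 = 6056934/3049 = 2^1*3^1*13^1 * 19^1*61^1*67^1 * 3049^( - 1) 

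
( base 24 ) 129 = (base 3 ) 212110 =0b1001111001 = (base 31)KD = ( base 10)633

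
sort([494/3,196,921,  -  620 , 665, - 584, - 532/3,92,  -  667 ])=[ - 667,  -  620,  -  584, - 532/3, 92,494/3,196,  665,921] 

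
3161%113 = 110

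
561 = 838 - 277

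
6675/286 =23 + 97/286 = 23.34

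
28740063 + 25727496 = 54467559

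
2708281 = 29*93389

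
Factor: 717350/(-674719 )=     -  2^1 *5^2*14347^1*674719^( - 1 ) 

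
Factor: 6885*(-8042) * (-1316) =2^3*3^4*5^1*7^1*17^1*47^1 * 4021^1  =  72865827720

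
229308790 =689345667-460036877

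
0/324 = 0 = 0.00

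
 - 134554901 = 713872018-848426919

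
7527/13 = 579 = 579.00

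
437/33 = 437/33=13.24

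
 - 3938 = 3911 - 7849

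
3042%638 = 490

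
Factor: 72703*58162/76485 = 4228551886/76485 = 2^1 * 3^( - 1)*5^ ( - 1)*13^1*23^1* 29^1*109^1*2237^1*5099^( - 1)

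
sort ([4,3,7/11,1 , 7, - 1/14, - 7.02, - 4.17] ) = [ - 7.02, - 4.17, - 1/14,  7/11, 1, 3, 4, 7]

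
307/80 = 3 + 67/80 = 3.84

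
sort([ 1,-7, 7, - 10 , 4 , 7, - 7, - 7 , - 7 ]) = [  -  10 , - 7 ,-7, - 7, - 7,1,4, 7,7]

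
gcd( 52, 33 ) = 1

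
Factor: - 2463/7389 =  - 1/3 = - 3^( - 1) 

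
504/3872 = 63/484 = 0.13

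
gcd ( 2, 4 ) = 2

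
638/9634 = 319/4817 =0.07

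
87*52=4524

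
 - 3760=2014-5774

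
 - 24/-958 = 12/479 = 0.03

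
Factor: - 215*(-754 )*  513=83162430  =  2^1*3^3*5^1*13^1*19^1 * 29^1*43^1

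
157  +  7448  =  7605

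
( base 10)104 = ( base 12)88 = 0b1101000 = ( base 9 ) 125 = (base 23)4C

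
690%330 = 30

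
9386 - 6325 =3061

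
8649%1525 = 1024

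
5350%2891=2459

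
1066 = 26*41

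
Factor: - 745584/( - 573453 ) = 2^4*3^( - 2 )*7^2*67^( - 1 ) = 784/603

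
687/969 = 229/323=0.71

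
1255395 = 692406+562989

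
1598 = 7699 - 6101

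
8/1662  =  4/831 = 0.00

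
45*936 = 42120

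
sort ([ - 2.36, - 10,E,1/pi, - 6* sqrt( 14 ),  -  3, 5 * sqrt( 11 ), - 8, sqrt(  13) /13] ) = [ - 6*sqrt (14),-10, -8 , - 3, - 2.36,sqrt(13 )/13, 1/pi,E,  5*sqrt( 11)]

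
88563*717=63499671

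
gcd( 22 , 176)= 22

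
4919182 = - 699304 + 5618486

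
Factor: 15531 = 3^1 * 31^1*167^1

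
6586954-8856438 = -2269484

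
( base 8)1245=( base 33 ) KH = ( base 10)677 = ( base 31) LQ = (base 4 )22211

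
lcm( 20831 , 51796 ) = 1916452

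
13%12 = 1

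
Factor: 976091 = 976091^1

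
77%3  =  2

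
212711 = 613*347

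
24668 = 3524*7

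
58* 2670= 154860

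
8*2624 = 20992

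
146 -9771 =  - 9625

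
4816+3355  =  8171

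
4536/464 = 567/58 = 9.78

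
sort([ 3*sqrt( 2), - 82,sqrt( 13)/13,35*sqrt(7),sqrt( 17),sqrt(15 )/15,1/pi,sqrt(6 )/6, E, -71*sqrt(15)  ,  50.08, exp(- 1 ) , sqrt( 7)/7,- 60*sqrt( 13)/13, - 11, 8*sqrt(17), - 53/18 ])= [  -  71*sqrt( 15 ), - 82, - 60 * sqrt(13)/13, - 11,-53/18,sqrt ( 15 ) /15 , sqrt( 13 )/13,1/pi,exp( - 1), sqrt( 7 ) /7, sqrt(6)/6,E  ,  sqrt( 17 ),3*sqrt(2),8*sqrt(17 ), 50.08,35*sqrt(7)]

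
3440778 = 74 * 46497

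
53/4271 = 53/4271 = 0.01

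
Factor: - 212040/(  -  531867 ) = 2^3*3^1*5^1*7^( - 1)*43^(  -  1 ) =120/301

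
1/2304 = 1/2304 = 0.00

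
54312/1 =54312  =  54312.00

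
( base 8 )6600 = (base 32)3C0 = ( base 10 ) 3456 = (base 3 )11202000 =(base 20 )8CG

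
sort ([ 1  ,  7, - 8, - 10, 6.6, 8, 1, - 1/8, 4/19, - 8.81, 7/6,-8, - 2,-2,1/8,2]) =[ - 10 ,-8.81, - 8, - 8, -2 ,-2, - 1/8, 1/8,  4/19,1,1,  7/6, 2, 6.6, 7, 8] 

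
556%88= 28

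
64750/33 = 64750/33 = 1962.12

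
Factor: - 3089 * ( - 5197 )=16053533 = 3089^1*5197^1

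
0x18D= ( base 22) i1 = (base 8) 615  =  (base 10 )397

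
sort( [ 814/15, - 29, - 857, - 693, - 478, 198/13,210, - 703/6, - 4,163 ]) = [-857,- 693, - 478 ,-703/6, - 29,-4, 198/13,814/15,163,210 ] 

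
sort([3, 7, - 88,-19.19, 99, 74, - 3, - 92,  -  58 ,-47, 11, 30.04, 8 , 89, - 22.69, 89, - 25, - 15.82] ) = [ - 92, - 88, - 58,- 47, - 25, - 22.69,  -  19.19, - 15.82, - 3,3  ,  7, 8,  11,30.04  ,  74, 89, 89,99]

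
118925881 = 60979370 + 57946511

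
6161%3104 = 3057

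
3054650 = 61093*50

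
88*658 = 57904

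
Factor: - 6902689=  -  6902689^1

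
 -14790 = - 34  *435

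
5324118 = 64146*83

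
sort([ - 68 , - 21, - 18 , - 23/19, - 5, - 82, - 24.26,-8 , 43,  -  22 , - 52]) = [ - 82,  -  68,  -  52,  -  24.26, - 22, - 21 , - 18,-8,  -  5,  -  23/19,43] 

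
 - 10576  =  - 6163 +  - 4413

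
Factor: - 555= - 3^1*5^1 * 37^1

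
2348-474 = 1874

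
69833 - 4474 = 65359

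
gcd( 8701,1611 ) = 1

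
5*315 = 1575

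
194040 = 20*9702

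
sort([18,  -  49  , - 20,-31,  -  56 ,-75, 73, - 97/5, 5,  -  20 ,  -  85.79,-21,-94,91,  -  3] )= [ - 94,- 85.79  ,  -  75,  -  56, - 49,  -  31, - 21, - 20, - 20,  -  97/5, - 3,5,18,73,91 ] 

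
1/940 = 1/940 = 0.00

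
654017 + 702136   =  1356153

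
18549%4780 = 4209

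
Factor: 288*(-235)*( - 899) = 60844320 = 2^5 * 3^2 * 5^1*29^1*31^1*47^1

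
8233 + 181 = 8414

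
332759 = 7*47537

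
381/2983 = 381/2983 = 0.13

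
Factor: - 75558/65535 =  - 2^1*5^( - 1)*7^2*17^ (  -  1 ) = - 98/85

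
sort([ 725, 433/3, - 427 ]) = [ - 427, 433/3,725]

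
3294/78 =549/13= 42.23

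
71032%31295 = 8442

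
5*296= 1480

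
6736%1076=280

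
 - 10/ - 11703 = 10/11703 = 0.00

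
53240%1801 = 1011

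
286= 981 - 695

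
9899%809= 191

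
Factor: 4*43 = 172=   2^2*43^1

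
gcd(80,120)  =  40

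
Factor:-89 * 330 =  - 2^1*3^1*5^1*11^1* 89^1  =  - 29370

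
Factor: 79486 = 2^1*  11^1*3613^1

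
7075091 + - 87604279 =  - 80529188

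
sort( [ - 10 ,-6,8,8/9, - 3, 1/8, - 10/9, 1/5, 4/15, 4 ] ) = [-10,-6,-3, - 10/9,  1/8,1/5,  4/15 , 8/9,  4,8]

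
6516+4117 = 10633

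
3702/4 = 1851/2 =925.50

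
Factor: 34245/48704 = 45/64 = 2^( - 6 ) * 3^2*5^1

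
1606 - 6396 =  - 4790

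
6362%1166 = 532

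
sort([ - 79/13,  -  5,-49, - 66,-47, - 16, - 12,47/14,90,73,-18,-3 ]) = [ - 66,- 49, - 47, - 18, - 16, - 12, - 79/13, - 5, - 3 , 47/14,73, 90]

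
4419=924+3495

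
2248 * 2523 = 5671704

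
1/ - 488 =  - 1 + 487/488 = -  0.00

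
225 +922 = 1147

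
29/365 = 29/365  =  0.08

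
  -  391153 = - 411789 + 20636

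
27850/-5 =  - 5570+0/1 = -5570.00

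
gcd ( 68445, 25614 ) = 9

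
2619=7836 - 5217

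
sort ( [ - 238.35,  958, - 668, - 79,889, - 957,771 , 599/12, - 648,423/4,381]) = [ - 957, - 668, -648, - 238.35, - 79,599/12,423/4, 381,771,889,958]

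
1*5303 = 5303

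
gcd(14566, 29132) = 14566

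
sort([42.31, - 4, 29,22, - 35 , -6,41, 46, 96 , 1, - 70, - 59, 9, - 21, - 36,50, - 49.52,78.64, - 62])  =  [ - 70, - 62, - 59, - 49.52,- 36,  -  35,-21, - 6,  -  4 , 1,9, 22, 29,41,  42.31, 46, 50, 78.64, 96]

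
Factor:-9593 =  - 53^1  *181^1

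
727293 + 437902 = 1165195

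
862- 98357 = - 97495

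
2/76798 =1/38399 = 0.00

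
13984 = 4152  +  9832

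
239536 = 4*59884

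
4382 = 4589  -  207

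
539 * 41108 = 22157212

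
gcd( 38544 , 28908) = 9636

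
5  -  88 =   -  83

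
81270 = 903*90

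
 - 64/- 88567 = 64/88567 = 0.00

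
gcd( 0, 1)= 1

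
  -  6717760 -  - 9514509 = 2796749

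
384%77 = 76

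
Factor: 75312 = 2^4*3^2*523^1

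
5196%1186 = 452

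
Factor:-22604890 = -2^1*5^1*7^1*11^1*31^1*947^1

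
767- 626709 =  - 625942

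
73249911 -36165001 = 37084910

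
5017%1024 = 921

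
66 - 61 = 5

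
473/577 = 473/577=0.82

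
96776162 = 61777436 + 34998726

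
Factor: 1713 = 3^1*571^1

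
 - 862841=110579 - 973420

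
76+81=157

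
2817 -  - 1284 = 4101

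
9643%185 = 23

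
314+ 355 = 669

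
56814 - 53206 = 3608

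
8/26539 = 8/26539 = 0.00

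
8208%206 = 174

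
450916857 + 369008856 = 819925713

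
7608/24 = 317 = 317.00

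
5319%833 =321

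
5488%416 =80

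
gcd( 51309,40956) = 3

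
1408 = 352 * 4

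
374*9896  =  3701104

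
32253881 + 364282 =32618163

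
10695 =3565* 3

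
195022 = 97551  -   - 97471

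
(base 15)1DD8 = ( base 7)24650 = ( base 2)1100101100111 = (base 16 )1967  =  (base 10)6503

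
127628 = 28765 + 98863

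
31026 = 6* 5171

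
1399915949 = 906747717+493168232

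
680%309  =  62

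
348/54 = 58/9 = 6.44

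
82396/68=1211+ 12/17 = 1211.71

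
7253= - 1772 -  - 9025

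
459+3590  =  4049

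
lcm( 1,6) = 6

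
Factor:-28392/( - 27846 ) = 2^2*3^(-1)*13^1*17^ ( - 1 ) = 52/51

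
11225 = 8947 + 2278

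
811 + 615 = 1426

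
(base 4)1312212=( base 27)ab3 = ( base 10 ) 7590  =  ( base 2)1110110100110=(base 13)35BB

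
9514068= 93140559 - 83626491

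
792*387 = 306504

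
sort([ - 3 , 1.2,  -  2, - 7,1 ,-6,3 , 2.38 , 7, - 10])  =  [ - 10 ,-7, - 6,-3, - 2, 1, 1.2,2.38, 3, 7]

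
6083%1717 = 932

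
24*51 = 1224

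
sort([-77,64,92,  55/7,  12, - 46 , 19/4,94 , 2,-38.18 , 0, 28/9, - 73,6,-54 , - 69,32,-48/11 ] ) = [ -77,-73,-69 , - 54, - 46, - 38.18,  -  48/11, 0,2,  28/9 , 19/4,6,55/7 , 12,  32, 64, 92, 94] 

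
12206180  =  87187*140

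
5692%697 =116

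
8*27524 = 220192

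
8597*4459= 38334023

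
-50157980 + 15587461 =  - 34570519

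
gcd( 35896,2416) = 8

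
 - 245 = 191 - 436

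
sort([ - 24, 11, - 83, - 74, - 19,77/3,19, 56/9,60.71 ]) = [-83, - 74, -24,-19,56/9, 11 , 19, 77/3 , 60.71]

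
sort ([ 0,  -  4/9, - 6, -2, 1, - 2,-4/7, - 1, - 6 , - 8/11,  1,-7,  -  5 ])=[ - 7,- 6,  -  6, - 5 , - 2, - 2, - 1, - 8/11, - 4/7,-4/9,0,1,1 ]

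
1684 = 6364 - 4680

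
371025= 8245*45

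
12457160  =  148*84170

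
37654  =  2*18827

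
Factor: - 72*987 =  - 2^3* 3^3*7^1*47^1 = - 71064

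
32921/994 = 33+17/142 = 33.12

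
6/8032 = 3/4016 = 0.00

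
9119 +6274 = 15393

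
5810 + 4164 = 9974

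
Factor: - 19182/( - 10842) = 13^( - 1)*23^1=23/13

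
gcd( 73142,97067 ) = 1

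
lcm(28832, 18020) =144160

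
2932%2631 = 301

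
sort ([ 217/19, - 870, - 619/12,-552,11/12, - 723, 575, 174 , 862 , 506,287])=[ - 870,-723,-552,-619/12,11/12,217/19, 174, 287, 506, 575, 862] 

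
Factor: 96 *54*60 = 2^8*3^5*5^1 =311040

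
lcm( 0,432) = 0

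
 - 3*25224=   -  75672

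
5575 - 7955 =-2380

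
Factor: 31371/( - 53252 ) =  - 2^(  -  2 )*3^1*10457^1* 13313^( - 1) 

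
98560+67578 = 166138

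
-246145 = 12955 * (  -  19)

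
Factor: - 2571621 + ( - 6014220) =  - 3^1*11^1 * 53^1*4909^1 = - 8585841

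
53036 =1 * 53036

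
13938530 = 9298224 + 4640306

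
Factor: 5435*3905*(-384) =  - 2^7*3^1*5^2 * 11^1*71^1*1087^1 = -8149891200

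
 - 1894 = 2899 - 4793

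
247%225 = 22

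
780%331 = 118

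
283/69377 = 283/69377= 0.00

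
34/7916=17/3958 = 0.00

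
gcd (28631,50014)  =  1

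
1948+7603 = 9551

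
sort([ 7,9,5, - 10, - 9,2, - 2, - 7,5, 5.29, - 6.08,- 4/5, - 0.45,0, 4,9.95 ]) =[ - 10 , - 9, - 7, -6.08, - 2, - 4/5,  -  0.45,0,2, 4,5,  5,  5.29,7,9 , 9.95] 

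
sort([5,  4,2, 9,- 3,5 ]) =[ - 3, 2, 4,5, 5,9]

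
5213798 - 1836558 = 3377240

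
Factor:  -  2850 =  - 2^1*3^1*5^2* 19^1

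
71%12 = 11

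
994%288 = 130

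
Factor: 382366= 2^1*41^1*4663^1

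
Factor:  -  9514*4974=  -47322636= - 2^2 *3^1*67^1*71^1*829^1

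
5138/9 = 5138/9 = 570.89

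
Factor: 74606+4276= 78882  =  2^1*3^1*13147^1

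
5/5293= 5/5293 = 0.00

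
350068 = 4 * 87517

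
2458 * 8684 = 21345272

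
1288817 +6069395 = 7358212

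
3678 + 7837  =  11515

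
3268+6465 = 9733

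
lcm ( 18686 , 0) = 0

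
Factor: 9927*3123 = 3^4*347^1*1103^1 = 31002021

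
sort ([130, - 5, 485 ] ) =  [-5,  130,485 ] 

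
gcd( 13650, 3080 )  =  70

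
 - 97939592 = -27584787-70354805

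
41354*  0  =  0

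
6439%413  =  244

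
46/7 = 6  +  4/7  =  6.57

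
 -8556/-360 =23  +  23/30 = 23.77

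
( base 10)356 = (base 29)c8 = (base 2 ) 101100100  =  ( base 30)bq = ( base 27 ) D5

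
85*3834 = 325890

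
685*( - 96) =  - 65760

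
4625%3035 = 1590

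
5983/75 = 79  +  58/75 = 79.77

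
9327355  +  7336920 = 16664275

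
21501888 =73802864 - 52300976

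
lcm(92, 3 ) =276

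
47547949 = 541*87889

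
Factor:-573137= - 23^1*24919^1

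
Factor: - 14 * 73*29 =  - 29638 =- 2^1*7^1*29^1 * 73^1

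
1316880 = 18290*72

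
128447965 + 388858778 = 517306743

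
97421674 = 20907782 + 76513892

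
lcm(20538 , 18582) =390222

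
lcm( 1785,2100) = 35700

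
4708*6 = 28248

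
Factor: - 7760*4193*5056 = -164510510080 = - 2^10 * 5^1*7^1*79^1 * 97^1*599^1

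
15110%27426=15110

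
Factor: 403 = 13^1*31^1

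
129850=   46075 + 83775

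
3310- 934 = 2376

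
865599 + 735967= 1601566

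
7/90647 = 7/90647 = 0.00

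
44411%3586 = 1379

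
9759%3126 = 381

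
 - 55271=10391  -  65662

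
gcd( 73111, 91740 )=1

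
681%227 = 0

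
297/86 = 297/86 = 3.45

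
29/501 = 29/501 = 0.06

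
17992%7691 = 2610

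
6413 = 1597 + 4816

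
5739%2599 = 541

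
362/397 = 362/397= 0.91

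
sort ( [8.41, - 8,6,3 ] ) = [  -  8,3,6, 8.41 ]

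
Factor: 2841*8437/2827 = 3^1*13^1*59^1*257^( - 1)*947^1 = 2179047/257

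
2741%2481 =260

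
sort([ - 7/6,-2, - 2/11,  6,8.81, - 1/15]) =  [-2, - 7/6, - 2/11, - 1/15,6 , 8.81] 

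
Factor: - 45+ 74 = 29^1  =  29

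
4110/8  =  513+ 3/4 = 513.75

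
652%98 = 64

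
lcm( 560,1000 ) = 14000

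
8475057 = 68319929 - 59844872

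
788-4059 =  - 3271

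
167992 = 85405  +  82587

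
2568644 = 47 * 54652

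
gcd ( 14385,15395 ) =5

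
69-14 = 55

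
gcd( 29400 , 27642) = 6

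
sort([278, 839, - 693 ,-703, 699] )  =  [- 703, - 693, 278, 699,839]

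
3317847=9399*353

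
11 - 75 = - 64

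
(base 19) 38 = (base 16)41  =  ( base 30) 25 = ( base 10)65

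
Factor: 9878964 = 2^2 *3^1*283^1 *2909^1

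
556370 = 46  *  12095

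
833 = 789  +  44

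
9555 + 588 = 10143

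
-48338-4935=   -  53273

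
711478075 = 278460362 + 433017713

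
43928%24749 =19179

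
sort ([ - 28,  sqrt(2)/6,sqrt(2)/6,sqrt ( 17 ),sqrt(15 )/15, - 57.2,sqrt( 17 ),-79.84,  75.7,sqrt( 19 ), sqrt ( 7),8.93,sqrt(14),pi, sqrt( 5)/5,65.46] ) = [ - 79.84 ,-57.2,  -  28 , sqrt (2 )/6, sqrt( 2)/6,sqrt (15) /15, sqrt( 5 ) /5, sqrt ( 7),pi, sqrt( 14),sqrt(17),sqrt (17 ) , sqrt( 19),8.93, 65.46,75.7]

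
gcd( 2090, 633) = 1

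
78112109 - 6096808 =72015301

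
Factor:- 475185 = -3^1 * 5^1*  79^1*401^1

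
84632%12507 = 9590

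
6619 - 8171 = -1552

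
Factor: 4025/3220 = 2^( - 2)*5^1 = 5/4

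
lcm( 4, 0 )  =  0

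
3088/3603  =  3088/3603 = 0.86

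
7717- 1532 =6185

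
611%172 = 95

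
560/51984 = 35/3249 = 0.01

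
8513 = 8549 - 36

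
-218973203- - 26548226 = -192424977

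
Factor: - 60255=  - 3^2*5^1*13^1 * 103^1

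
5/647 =5/647 = 0.01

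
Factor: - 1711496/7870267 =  - 2^3 * 349^1*383^( - 1 ) * 613^1*20549^( - 1)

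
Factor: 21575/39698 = 2^(-1 )* 5^2*  23^( - 1) = 25/46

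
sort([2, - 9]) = [ - 9 , 2]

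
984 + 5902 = 6886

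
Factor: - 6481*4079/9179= - 26435999/9179 = - 67^(-1 ) *137^( - 1)*4079^1 * 6481^1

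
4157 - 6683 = -2526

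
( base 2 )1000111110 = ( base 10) 574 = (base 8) 1076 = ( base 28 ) KE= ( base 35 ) ge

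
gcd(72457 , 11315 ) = 1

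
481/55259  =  481/55259 = 0.01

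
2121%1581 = 540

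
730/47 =15 + 25/47= 15.53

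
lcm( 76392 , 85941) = 687528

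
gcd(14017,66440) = 1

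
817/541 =1 + 276/541 = 1.51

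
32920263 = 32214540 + 705723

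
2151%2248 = 2151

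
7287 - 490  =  6797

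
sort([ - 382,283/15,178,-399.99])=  [ - 399.99, - 382, 283/15,178 ] 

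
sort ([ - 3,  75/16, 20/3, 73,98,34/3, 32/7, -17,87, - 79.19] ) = [ - 79.19, - 17, - 3, 32/7  ,  75/16, 20/3,34/3, 73, 87,98 ] 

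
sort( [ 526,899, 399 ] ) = [399, 526,899] 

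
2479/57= 43 +28/57 = 43.49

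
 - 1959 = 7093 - 9052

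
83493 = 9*9277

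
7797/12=649+3/4=649.75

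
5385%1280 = 265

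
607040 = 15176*40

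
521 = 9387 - 8866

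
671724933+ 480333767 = 1152058700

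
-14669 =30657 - 45326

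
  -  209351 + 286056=76705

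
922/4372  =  461/2186  =  0.21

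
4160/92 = 45+5/23  =  45.22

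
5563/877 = 5563/877 = 6.34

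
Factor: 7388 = 2^2*1847^1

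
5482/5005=1 + 477/5005=1.10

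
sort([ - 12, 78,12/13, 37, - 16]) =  [ - 16, - 12, 12/13,37, 78 ]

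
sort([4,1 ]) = [ 1, 4]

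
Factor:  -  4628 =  - 2^2*13^1*89^1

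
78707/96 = 819 + 83/96 = 819.86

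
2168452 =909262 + 1259190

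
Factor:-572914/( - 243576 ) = 2^(-2)*3^(- 2 ) *17^ (-1 )*199^( - 1)* 286457^1 = 286457/121788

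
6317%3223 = 3094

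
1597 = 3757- 2160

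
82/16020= 41/8010 = 0.01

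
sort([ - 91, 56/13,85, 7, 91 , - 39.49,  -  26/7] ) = [ - 91,-39.49, - 26/7,  56/13, 7, 85, 91] 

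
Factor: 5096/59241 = 2^3*3^( - 1 )* 31^(  -  1 ) = 8/93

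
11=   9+2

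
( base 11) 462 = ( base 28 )jk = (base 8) 1050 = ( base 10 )552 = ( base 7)1416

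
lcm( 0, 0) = 0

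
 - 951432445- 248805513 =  - 1200237958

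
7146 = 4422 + 2724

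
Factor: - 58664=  - 2^3*7333^1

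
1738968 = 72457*24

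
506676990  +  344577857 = 851254847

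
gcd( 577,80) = 1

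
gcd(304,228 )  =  76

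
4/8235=4/8235 = 0.00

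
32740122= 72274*453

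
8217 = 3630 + 4587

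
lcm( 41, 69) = 2829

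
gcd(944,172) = 4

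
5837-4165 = 1672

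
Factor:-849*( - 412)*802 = 280529976= 2^3*3^1*103^1 * 283^1*401^1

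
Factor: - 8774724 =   -  2^2*3^1*7^2*14923^1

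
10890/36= 302 + 1/2 = 302.50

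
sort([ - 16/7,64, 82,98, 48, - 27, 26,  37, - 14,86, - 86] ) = [-86, - 27 , - 14,-16/7,26, 37,48,64,82, 86,98] 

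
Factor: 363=3^1*11^2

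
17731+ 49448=67179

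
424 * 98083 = 41587192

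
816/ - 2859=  - 1 + 681/953 = - 0.29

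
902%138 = 74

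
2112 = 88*24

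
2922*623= 1820406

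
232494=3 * 77498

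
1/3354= 1/3354   =  0.00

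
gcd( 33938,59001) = 71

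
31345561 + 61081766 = 92427327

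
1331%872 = 459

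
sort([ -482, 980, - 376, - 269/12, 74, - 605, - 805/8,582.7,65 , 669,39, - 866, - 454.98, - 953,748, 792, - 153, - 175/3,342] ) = [ - 953, - 866,- 605,  -  482, -454.98, - 376, - 153, -805/8 , - 175/3 , - 269/12 , 39,65,74,342,  582.7, 669,748, 792,980 ]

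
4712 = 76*62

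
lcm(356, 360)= 32040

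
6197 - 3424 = 2773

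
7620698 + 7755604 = 15376302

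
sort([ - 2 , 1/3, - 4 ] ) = [ - 4, - 2,1/3]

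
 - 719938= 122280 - 842218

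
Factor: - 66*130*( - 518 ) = 4444440 = 2^3 *3^1 * 5^1 * 7^1*11^1*13^1*37^1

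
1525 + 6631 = 8156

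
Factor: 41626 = 2^1* 13^1 * 1601^1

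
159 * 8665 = 1377735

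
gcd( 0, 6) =6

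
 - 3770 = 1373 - 5143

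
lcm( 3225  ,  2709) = 67725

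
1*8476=8476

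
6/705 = 2/235=0.01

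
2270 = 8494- 6224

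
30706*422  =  12957932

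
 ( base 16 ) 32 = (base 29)1l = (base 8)62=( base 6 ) 122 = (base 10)50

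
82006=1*82006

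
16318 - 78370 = -62052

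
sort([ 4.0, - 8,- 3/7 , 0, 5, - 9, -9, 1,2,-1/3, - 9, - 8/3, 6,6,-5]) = [-9, - 9,-9,-8, - 5, - 8/3,-3/7,-1/3,0,  1,2,4.0,5,6, 6] 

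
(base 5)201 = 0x33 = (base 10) 51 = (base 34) 1H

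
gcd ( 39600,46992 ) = 528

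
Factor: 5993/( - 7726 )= -2^( - 1)*13^1*461^1*3863^( - 1 )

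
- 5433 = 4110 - 9543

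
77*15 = 1155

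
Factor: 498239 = 7^1*109^1* 653^1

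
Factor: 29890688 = 2^7*293^1*797^1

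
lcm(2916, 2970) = 160380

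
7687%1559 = 1451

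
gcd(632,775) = 1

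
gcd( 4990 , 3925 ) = 5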